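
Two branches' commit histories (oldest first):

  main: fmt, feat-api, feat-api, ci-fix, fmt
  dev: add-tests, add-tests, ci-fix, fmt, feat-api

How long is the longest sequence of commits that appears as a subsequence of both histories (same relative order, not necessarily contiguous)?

2

Taking fmt at main[1]=dev[4], feat-api at main[3]=dev[5] gives a common subsequence of length 2. dp[5][5] = 2 confirms this is the maximum.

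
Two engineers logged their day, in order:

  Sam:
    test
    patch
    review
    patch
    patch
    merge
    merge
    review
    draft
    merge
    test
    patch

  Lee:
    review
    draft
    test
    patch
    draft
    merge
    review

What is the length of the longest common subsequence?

Match test (Sam #1, Lee #3), patch (Sam #2, Lee #4), merge (Sam #7, Lee #6), review (Sam #8, Lee #7) — 4 tasks in the same relative order in both. Since dp[12][7] = 4, nothing longer is possible.

4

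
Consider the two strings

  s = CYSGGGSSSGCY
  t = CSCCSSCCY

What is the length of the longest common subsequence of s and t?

Match C at s[1]=t[1] → S at s[3]=t[2] → S at s[7]=t[5] → S at s[8]=t[6] → C at s[11]=t[8] → Y at s[12]=t[9] — 6 characters in the same relative order in both. Since dp[12][9] = 6, nothing longer is possible.

6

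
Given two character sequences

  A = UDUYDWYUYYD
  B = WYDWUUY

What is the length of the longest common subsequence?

5

Let dp[i][j] be the LCS length of the first i characters of A and the first j characters of B. dp[i][j] = dp[i-1][j-1]+1 when the i-th and j-th characters match, else max(dp[i-1][j], dp[i][j-1]).
    ·  W  Y  D  W  U  U  Y
 ·  0  0  0  0  0  0  0  0
 U  0  0  0  0  0  1  1  1
 D  0  0  0  1  1  1  1  1
 U  0  0  0  1  1  2  2  2
 Y  0  0  1  1  1  2  2  3
 D  0  0  1  2  2  2  2  3
 W  0  1  1  2  3  3  3  3
 Y  0  1  2  2  3  3  3  4
 U  0  1  2  2  3  4  4  4
 Y  0  1  2  2  3  4  4  5
 Y  0  1  2  2  3  4  4  5
 D  0  1  2  3  3  4  4  5
dp[11][7] = 5. One LCS (by backtracking along matches): YDWUY.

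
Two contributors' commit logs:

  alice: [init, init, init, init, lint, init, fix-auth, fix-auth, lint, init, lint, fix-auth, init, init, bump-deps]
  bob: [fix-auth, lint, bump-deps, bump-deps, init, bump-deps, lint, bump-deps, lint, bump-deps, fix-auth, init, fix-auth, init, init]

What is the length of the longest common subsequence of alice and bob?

Taking init [1,5]; then lint [5,9]; then fix-auth [8,11]; then init [10,12]; then fix-auth [12,13]; then init [13,14]; then init [14,15] gives a common subsequence of length 7. The LCS DP gives dp[15][15] = 7, so this is optimal.

7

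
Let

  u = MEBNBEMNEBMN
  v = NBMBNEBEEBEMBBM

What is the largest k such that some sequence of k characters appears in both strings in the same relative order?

Pick M (u #1, v #3); then E (u #2, v #6); then B (u #3, v #7); then B (u #5, v #10); then E (u #6, v #11); then M (u #7, v #12); then B (u #10, v #14); then M (u #11, v #15); all 8 characters appear in both, in order. dp[12][15] = 8 confirms this is the maximum.

8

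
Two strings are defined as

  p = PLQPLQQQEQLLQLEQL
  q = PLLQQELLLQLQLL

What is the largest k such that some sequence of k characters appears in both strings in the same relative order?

Match P (p #1, q #1), L (p #2, q #2), L (p #5, q #3), Q (p #7, q #4), Q (p #8, q #5), E (p #9, q #6), L (p #11, q #8), L (p #12, q #9), Q (p #13, q #10), L (p #14, q #11), Q (p #16, q #12), L (p #17, q #14) — 12 characters in the same relative order in both. dp[17][14] = 12 confirms this is the maximum.

12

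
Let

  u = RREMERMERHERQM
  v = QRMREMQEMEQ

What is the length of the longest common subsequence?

8

One common subsequence of length 8: R at u[1]=v[2]; then R at u[2]=v[4]; then E at u[3]=v[5]; then M at u[4]=v[6]; then E at u[5]=v[8]; then M at u[7]=v[9]; then E at u[11]=v[10]; then Q at u[13]=v[11]. The LCS DP gives dp[14][11] = 8, so this is optimal.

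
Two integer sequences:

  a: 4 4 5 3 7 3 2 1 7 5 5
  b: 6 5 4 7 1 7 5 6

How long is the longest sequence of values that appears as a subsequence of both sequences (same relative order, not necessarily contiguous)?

Match 4 (a #2, b #3), then 7 (a #5, b #4), then 1 (a #8, b #5), then 7 (a #9, b #6), then 5 (a #10, b #7) — 5 values in the same relative order in both. dp[11][8] = 5 confirms this is the maximum.

5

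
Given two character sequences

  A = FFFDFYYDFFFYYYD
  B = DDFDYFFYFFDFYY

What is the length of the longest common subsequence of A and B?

9

Match F (A #1, B #3), then F (A #3, B #6), then F (A #5, B #7), then Y (A #7, B #8), then F (A #9, B #9), then F (A #10, B #10), then F (A #11, B #12), then Y (A #13, B #13), then Y (A #14, B #14) — 9 characters in the same relative order in both. Since dp[15][14] = 9, nothing longer is possible.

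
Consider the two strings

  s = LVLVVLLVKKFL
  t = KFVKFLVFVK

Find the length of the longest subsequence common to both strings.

5

One common subsequence of length 5: V [2,3], L [3,6], V [4,7], V [8,9], K [10,10], and the DP table's final entry dp[12][10] is also 5, so no common subsequence is longer.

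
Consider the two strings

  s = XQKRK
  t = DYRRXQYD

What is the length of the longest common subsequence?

2

One common subsequence of length 2: X at s[1]=t[5], Q at s[2]=t[6]. dp[5][8] = 2 confirms this is the maximum.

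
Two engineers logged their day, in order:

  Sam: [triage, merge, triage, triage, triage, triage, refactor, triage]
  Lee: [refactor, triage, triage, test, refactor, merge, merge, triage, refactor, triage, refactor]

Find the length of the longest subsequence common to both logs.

Taking triage at Sam[1]=Lee[3] → merge at Sam[2]=Lee[7] → triage at Sam[3]=Lee[8] → triage at Sam[6]=Lee[10] → refactor at Sam[7]=Lee[11] gives a common subsequence of length 5, and the DP table's final entry dp[8][11] is also 5, so no common subsequence is longer.

5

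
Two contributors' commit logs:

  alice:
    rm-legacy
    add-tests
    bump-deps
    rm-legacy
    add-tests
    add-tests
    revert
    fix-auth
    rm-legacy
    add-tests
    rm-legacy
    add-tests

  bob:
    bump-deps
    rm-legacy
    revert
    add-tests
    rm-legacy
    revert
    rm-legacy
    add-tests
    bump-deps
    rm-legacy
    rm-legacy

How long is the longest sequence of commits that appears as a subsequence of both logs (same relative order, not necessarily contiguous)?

Taking rm-legacy [1,2], add-tests [2,4], rm-legacy [4,5], revert [7,6], rm-legacy [9,7], add-tests [10,8], rm-legacy [11,11] gives a common subsequence of length 7, and the DP table's final entry dp[12][11] is also 7, so no common subsequence is longer.

7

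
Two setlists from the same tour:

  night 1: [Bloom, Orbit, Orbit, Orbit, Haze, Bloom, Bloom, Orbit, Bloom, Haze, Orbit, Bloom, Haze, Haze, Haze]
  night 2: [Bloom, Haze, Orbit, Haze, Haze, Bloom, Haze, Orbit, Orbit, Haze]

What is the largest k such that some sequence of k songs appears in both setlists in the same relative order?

7

One common subsequence of length 7: Bloom (night 1 #1, night 2 #1), then Orbit (night 1 #2, night 2 #3), then Haze (night 1 #5, night 2 #5), then Bloom (night 1 #6, night 2 #6), then Orbit (night 1 #8, night 2 #8), then Orbit (night 1 #11, night 2 #9), then Haze (night 1 #15, night 2 #10), and the DP table's final entry dp[15][10] is also 7, so no common subsequence is longer.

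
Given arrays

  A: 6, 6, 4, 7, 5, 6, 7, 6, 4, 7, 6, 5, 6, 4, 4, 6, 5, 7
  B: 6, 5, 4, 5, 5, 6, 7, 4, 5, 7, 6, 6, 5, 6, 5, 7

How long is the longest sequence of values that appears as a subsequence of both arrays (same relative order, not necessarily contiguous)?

Taking 6 at A[1]=B[1], 4 at A[3]=B[3], 5 at A[5]=B[5], 6 at A[6]=B[6], 7 at A[7]=B[7], 4 at A[9]=B[8], 7 at A[10]=B[10], 6 at A[11]=B[12], 5 at A[12]=B[13], 6 at A[16]=B[14], 5 at A[17]=B[15], 7 at A[18]=B[16] gives a common subsequence of length 12, and the DP table's final entry dp[18][16] is also 12, so no common subsequence is longer.

12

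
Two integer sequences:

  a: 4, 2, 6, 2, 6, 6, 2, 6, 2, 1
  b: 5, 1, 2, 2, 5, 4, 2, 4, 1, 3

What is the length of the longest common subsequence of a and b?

Pick 2 at a[2]=b[3], 2 at a[4]=b[4], 2 at a[7]=b[7], 1 at a[10]=b[9]; all 4 values appear in both, in order. The LCS DP gives dp[10][10] = 4, so this is optimal.

4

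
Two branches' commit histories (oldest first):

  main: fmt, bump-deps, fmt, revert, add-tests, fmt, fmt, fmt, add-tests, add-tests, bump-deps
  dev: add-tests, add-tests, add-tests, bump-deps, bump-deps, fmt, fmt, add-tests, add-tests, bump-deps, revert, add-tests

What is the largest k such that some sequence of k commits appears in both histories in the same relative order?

6

Pick bump-deps [2,5]; then fmt [7,6]; then fmt [8,7]; then add-tests [9,8]; then add-tests [10,9]; then bump-deps [11,10]; all 6 commits appear in both, in order. Since dp[11][12] = 6, nothing longer is possible.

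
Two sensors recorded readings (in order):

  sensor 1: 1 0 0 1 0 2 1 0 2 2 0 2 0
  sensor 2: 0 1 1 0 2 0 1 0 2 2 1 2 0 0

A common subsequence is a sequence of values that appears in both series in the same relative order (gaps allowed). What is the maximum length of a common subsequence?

Match 1 [1,3]; then 0 [2,4]; then 0 [3,6]; then 1 [4,7]; then 0 [5,8]; then 2 [6,10]; then 1 [7,11]; then 2 [10,12]; then 0 [11,13]; then 0 [13,14] — 10 values in the same relative order in both, and the DP table's final entry dp[13][14] is also 10, so no common subsequence is longer.

10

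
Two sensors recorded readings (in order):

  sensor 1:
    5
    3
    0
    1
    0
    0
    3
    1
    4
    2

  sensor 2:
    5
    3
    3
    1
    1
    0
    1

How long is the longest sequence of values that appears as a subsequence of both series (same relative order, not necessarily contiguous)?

5

Let dp[i][j] be the LCS length of the first i values of sensor 1 and the first j values of sensor 2. dp[i][j] = dp[i-1][j-1]+1 when the i-th and j-th values match, else max(dp[i-1][j], dp[i][j-1]).
    ·  5  3  3  1  1  0  1
 ·  0  0  0  0  0  0  0  0
 5  0  1  1  1  1  1  1  1
 3  0  1  2  2  2  2  2  2
 0  0  1  2  2  2  2  3  3
 1  0  1  2  2  3  3  3  4
 0  0  1  2  2  3  3  4  4
 0  0  1  2  2  3  3  4  4
 3  0  1  2  3  3  3  4  4
 1  0  1  2  3  4  4  4  5
 4  0  1  2  3  4  4  4  5
 2  0  1  2  3  4  4  4  5
dp[10][7] = 5. One LCS (by backtracking along matches): 5, 3, 1, 0, 1.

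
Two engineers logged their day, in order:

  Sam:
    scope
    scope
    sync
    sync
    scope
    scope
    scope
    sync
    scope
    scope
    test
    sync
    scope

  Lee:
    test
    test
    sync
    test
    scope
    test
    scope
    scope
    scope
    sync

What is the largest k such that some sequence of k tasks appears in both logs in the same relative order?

6

Match sync (Sam #3, Lee #3); then scope (Sam #5, Lee #5); then scope (Sam #7, Lee #7); then scope (Sam #9, Lee #8); then scope (Sam #10, Lee #9); then sync (Sam #12, Lee #10) — 6 tasks in the same relative order in both. Since dp[13][10] = 6, nothing longer is possible.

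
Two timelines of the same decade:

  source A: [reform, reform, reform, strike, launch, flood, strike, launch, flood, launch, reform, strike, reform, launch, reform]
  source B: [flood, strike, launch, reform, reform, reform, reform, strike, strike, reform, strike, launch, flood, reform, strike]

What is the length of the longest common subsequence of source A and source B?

9

Match reform [1,5], then reform [2,6], then reform [3,7], then strike [4,9], then strike [7,11], then launch [8,12], then flood [9,13], then reform [11,14], then strike [12,15] — 9 events in the same relative order in both. Since dp[15][15] = 9, nothing longer is possible.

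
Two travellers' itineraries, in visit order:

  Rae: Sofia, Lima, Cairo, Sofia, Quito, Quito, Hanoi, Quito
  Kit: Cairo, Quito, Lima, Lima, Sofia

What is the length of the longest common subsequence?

2

One common subsequence of length 2: Lima [2,4], then Sofia [4,5]. Since dp[8][5] = 2, nothing longer is possible.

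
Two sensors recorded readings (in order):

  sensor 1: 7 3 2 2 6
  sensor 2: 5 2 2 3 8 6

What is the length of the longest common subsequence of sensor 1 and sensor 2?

3

Let dp[i][j] be the LCS length of the first i values of sensor 1 and the first j values of sensor 2. dp[i][j] = dp[i-1][j-1]+1 when the i-th and j-th values match, else max(dp[i-1][j], dp[i][j-1]).
    ·  5  2  2  3  8  6
 ·  0  0  0  0  0  0  0
 7  0  0  0  0  0  0  0
 3  0  0  0  0  1  1  1
 2  0  0  1  1  1  1  1
 2  0  0  1  2  2  2  2
 6  0  0  1  2  2  2  3
dp[5][6] = 3. One LCS (by backtracking along matches): 2, 2, 6.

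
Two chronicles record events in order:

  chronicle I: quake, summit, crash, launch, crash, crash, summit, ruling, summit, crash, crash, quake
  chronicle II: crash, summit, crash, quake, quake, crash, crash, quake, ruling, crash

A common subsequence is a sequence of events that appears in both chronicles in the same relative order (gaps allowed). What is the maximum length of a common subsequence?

Pick summit (chronicle I #2, chronicle II #2); then crash (chronicle I #3, chronicle II #3); then crash (chronicle I #5, chronicle II #6); then crash (chronicle I #6, chronicle II #7); then ruling (chronicle I #8, chronicle II #9); then crash (chronicle I #11, chronicle II #10); all 6 events appear in both, in order. dp[12][10] = 6 confirms this is the maximum.

6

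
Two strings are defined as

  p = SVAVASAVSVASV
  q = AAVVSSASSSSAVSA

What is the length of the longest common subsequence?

One common subsequence of length 8: V (p #2, q #3); then V (p #4, q #4); then A (p #5, q #7); then S (p #6, q #11); then A (p #7, q #12); then V (p #8, q #13); then S (p #9, q #14); then A (p #11, q #15). Since dp[13][15] = 8, nothing longer is possible.

8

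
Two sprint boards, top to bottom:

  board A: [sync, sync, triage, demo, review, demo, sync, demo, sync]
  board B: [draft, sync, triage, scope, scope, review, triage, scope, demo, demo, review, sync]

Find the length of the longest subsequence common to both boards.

Pick sync (board A #2, board B #2), triage (board A #3, board B #3), review (board A #5, board B #6), demo (board A #6, board B #9), demo (board A #8, board B #10), sync (board A #9, board B #12); all 6 tasks appear in both, in order. The LCS DP gives dp[9][12] = 6, so this is optimal.

6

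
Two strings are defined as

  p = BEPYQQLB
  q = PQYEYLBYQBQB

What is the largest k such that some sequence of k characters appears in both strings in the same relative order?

Let dp[i][j] be the LCS length of the first i characters of p and the first j characters of q. dp[i][j] = dp[i-1][j-1]+1 when the i-th and j-th characters match, else max(dp[i-1][j], dp[i][j-1]).
    ·  P  Q  Y  E  Y  L  B  Y  Q  B  Q  B
 ·  0  0  0  0  0  0  0  0  0  0  0  0  0
 B  0  0  0  0  0  0  0  1  1  1  1  1  1
 E  0  0  0  0  1  1  1  1  1  1  1  1  1
 P  0  1  1  1  1  1  1  1  1  1  1  1  1
 Y  0  1  1  2  2  2  2  2  2  2  2  2  2
 Q  0  1  2  2  2  2  2  2  2  3  3  3  3
 Q  0  1  2  2  2  2  2  2  2  3  3  4  4
 L  0  1  2  2  2  2  3  3  3  3  3  4  4
 B  0  1  2  2  2  2  3  4  4  4  4  4  5
dp[8][12] = 5. One LCS (by backtracking along matches): BYQQB.

5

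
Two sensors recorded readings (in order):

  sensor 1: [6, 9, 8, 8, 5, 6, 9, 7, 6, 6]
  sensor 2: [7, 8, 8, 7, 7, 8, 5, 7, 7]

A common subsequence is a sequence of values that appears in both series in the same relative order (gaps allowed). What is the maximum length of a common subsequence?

4

Let dp[i][j] be the LCS length of the first i values of sensor 1 and the first j values of sensor 2. dp[i][j] = dp[i-1][j-1]+1 when the i-th and j-th values match, else max(dp[i-1][j], dp[i][j-1]).
    ·  7  8  8  7  7  8  5  7  7
 ·  0  0  0  0  0  0  0  0  0  0
 6  0  0  0  0  0  0  0  0  0  0
 9  0  0  0  0  0  0  0  0  0  0
 8  0  0  1  1  1  1  1  1  1  1
 8  0  0  1  2  2  2  2  2  2  2
 5  0  0  1  2  2  2  2  3  3  3
 6  0  0  1  2  2  2  2  3  3  3
 9  0  0  1  2  2  2  2  3  3  3
 7  0  1  1  2  3  3  3  3  4  4
 6  0  1  1  2  3  3  3  3  4  4
 6  0  1  1  2  3  3  3  3  4  4
dp[10][9] = 4. One LCS (by backtracking along matches): 8, 8, 5, 7.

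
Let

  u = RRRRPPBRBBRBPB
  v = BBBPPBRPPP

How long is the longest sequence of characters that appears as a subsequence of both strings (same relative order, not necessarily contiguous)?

Let dp[i][j] be the LCS length of the first i characters of u and the first j characters of v. dp[i][j] = dp[i-1][j-1]+1 when the i-th and j-th characters match, else max(dp[i-1][j], dp[i][j-1]).
    ·  B  B  B  P  P  B  R  P  P  P
 ·  0  0  0  0  0  0  0  0  0  0  0
 R  0  0  0  0  0  0  0  1  1  1  1
 R  0  0  0  0  0  0  0  1  1  1  1
 R  0  0  0  0  0  0  0  1  1  1  1
 R  0  0  0  0  0  0  0  1  1  1  1
 P  0  0  0  0  1  1  1  1  2  2  2
 P  0  0  0  0  1  2  2  2  2  3  3
 B  0  1  1  1  1  2  3  3  3  3  3
 R  0  1  1  1  1  2  3  4  4  4  4
 B  0  1  2  2  2  2  3  4  4  4  4
 B  0  1  2  3  3  3  3  4  4  4  4
 R  0  1  2  3  3  3  3  4  4  4  4
 B  0  1  2  3  3  3  4  4  4  4  4
 P  0  1  2  3  4  4  4  4  5  5  5
 B  0  1  2  3  4  4  5  5  5  5  5
dp[14][10] = 5. One LCS (by backtracking along matches): PPBRP.

5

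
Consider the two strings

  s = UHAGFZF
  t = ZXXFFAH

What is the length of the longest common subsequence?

Pick F [5,4] → F [7,5]; all 2 characters appear in both, in order. The LCS DP gives dp[7][7] = 2, so this is optimal.

2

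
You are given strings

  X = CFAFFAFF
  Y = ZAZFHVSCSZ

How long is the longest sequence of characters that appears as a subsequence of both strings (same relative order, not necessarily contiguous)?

2

One common subsequence of length 2: A at X[3]=Y[2] → F at X[4]=Y[4], and the DP table's final entry dp[8][10] is also 2, so no common subsequence is longer.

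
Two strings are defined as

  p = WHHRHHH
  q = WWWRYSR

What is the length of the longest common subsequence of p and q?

2

Pick W (p #1, q #3), then R (p #4, q #7); all 2 characters appear in both, in order. Since dp[7][7] = 2, nothing longer is possible.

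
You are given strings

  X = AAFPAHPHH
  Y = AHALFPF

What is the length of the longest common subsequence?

Let dp[i][j] be the LCS length of the first i characters of X and the first j characters of Y. dp[i][j] = dp[i-1][j-1]+1 when the i-th and j-th characters match, else max(dp[i-1][j], dp[i][j-1]).
    ·  A  H  A  L  F  P  F
 ·  0  0  0  0  0  0  0  0
 A  0  1  1  1  1  1  1  1
 A  0  1  1  2  2  2  2  2
 F  0  1  1  2  2  3  3  3
 P  0  1  1  2  2  3  4  4
 A  0  1  1  2  2  3  4  4
 H  0  1  2  2  2  3  4  4
 P  0  1  2  2  2  3  4  4
 H  0  1  2  2  2  3  4  4
 H  0  1  2  2  2  3  4  4
dp[9][7] = 4. One LCS (by backtracking along matches): AAFP.

4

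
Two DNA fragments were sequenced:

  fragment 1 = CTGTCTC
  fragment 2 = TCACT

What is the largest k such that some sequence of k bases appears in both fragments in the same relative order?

3

Match C (fragment 1 #1, fragment 2 #2), then C (fragment 1 #5, fragment 2 #4), then T (fragment 1 #6, fragment 2 #5) — 3 bases in the same relative order in both. dp[7][5] = 3 confirms this is the maximum.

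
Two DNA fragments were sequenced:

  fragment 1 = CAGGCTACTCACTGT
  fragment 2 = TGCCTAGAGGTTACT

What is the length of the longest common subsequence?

Pick C (fragment 1 #1, fragment 2 #4) → A (fragment 1 #2, fragment 2 #8) → G (fragment 1 #3, fragment 2 #9) → G (fragment 1 #4, fragment 2 #10) → T (fragment 1 #6, fragment 2 #11) → T (fragment 1 #9, fragment 2 #12) → A (fragment 1 #11, fragment 2 #13) → C (fragment 1 #12, fragment 2 #14) → T (fragment 1 #15, fragment 2 #15); all 9 bases appear in both, in order, and the DP table's final entry dp[15][15] is also 9, so no common subsequence is longer.

9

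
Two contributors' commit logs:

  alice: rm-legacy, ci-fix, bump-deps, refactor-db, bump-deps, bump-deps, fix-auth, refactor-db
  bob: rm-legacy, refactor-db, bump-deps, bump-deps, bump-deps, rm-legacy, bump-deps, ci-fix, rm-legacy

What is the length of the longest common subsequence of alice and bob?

4

Taking rm-legacy (alice #1, bob #1) → bump-deps (alice #3, bob #4) → bump-deps (alice #5, bob #5) → bump-deps (alice #6, bob #7) gives a common subsequence of length 4. Since dp[8][9] = 4, nothing longer is possible.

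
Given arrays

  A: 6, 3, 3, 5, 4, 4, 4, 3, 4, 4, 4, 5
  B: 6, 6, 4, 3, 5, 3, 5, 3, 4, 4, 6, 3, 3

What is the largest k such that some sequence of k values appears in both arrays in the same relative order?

7

One common subsequence of length 7: 6 at A[1]=B[2], then 3 at A[2]=B[4], then 3 at A[3]=B[6], then 5 at A[4]=B[7], then 4 at A[5]=B[9], then 4 at A[6]=B[10], then 3 at A[8]=B[13], and the DP table's final entry dp[12][13] is also 7, so no common subsequence is longer.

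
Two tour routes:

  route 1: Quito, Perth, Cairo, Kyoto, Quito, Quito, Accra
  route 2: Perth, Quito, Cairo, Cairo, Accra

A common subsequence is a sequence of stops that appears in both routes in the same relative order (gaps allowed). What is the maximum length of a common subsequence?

3

One common subsequence of length 3: Quito [1,2], Cairo [3,4], Accra [7,5]. The LCS DP gives dp[7][5] = 3, so this is optimal.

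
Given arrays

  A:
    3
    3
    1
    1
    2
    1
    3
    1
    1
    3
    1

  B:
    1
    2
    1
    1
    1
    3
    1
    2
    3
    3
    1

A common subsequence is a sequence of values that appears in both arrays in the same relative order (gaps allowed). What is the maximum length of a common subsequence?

One common subsequence of length 7: 1 [3,3] → 1 [4,4] → 1 [6,5] → 3 [7,6] → 1 [8,7] → 3 [10,10] → 1 [11,11]. The LCS DP gives dp[11][11] = 7, so this is optimal.

7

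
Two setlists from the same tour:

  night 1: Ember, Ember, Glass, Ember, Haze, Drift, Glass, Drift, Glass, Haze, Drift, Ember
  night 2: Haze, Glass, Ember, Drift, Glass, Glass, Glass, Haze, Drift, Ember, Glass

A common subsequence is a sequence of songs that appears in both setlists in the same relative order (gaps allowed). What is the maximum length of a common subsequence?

Match Glass at night 1[3]=night 2[2] → Ember at night 1[4]=night 2[3] → Drift at night 1[6]=night 2[4] → Glass at night 1[7]=night 2[6] → Glass at night 1[9]=night 2[7] → Haze at night 1[10]=night 2[8] → Drift at night 1[11]=night 2[9] → Ember at night 1[12]=night 2[10] — 8 songs in the same relative order in both. dp[12][11] = 8 confirms this is the maximum.

8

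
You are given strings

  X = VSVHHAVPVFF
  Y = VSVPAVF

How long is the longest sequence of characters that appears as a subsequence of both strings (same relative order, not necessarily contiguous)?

One common subsequence of length 6: V at X[1]=Y[1]; then S at X[2]=Y[2]; then V at X[3]=Y[3]; then A at X[6]=Y[5]; then V at X[9]=Y[6]; then F at X[11]=Y[7]. dp[11][7] = 6 confirms this is the maximum.

6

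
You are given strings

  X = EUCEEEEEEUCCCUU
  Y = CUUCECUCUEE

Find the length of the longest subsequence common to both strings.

Taking U (X #2, Y #3), then C (X #3, Y #4), then E (X #4, Y #5), then U (X #10, Y #7), then C (X #13, Y #8), then U (X #14, Y #9) gives a common subsequence of length 6. The LCS DP gives dp[15][11] = 6, so this is optimal.

6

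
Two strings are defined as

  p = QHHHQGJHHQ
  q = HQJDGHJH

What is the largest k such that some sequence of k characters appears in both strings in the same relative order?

Pick H at p[4]=q[1] → Q at p[5]=q[2] → G at p[6]=q[5] → J at p[7]=q[7] → H at p[9]=q[8]; all 5 characters appear in both, in order. Since dp[10][8] = 5, nothing longer is possible.

5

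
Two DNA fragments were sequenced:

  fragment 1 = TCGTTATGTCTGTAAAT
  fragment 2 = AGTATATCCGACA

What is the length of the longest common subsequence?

Match G (fragment 1 #3, fragment 2 #2), then T (fragment 1 #4, fragment 2 #3), then T (fragment 1 #5, fragment 2 #5), then A (fragment 1 #6, fragment 2 #6), then T (fragment 1 #7, fragment 2 #7), then C (fragment 1 #10, fragment 2 #9), then G (fragment 1 #12, fragment 2 #10), then A (fragment 1 #14, fragment 2 #11), then A (fragment 1 #16, fragment 2 #13) — 9 bases in the same relative order in both. Since dp[17][13] = 9, nothing longer is possible.

9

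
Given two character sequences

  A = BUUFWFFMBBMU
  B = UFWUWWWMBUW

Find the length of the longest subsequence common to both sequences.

6

Taking U at A[2]=B[1], then U at A[3]=B[4], then W at A[5]=B[7], then M at A[8]=B[8], then B at A[10]=B[9], then U at A[12]=B[10] gives a common subsequence of length 6. The LCS DP gives dp[12][11] = 6, so this is optimal.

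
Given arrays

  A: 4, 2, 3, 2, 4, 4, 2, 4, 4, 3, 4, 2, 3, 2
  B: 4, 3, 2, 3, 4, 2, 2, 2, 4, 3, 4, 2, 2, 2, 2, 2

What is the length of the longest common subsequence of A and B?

10

Taking 4 at A[1]=B[1], then 2 at A[2]=B[3], then 3 at A[3]=B[4], then 2 at A[4]=B[7], then 2 at A[7]=B[8], then 4 at A[9]=B[9], then 3 at A[10]=B[10], then 4 at A[11]=B[11], then 2 at A[12]=B[15], then 2 at A[14]=B[16] gives a common subsequence of length 10. The LCS DP gives dp[14][16] = 10, so this is optimal.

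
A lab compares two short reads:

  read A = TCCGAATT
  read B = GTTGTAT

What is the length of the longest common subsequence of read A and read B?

4

One common subsequence of length 4: T (read A #1, read B #3) → G (read A #4, read B #4) → A (read A #6, read B #6) → T (read A #8, read B #7). dp[8][7] = 4 confirms this is the maximum.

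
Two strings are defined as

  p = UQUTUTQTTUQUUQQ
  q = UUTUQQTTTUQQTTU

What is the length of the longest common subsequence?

10

Taking U (p #1, q #1) → U (p #3, q #2) → T (p #4, q #3) → U (p #5, q #4) → T (p #6, q #7) → T (p #8, q #8) → T (p #9, q #9) → U (p #10, q #10) → Q (p #11, q #12) → U (p #13, q #15) gives a common subsequence of length 10, and the DP table's final entry dp[15][15] is also 10, so no common subsequence is longer.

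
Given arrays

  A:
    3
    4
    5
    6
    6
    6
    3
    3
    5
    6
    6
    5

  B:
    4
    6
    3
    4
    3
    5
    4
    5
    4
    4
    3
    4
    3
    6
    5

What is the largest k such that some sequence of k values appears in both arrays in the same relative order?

7

Match 3 at A[1]=B[5], 4 at A[2]=B[7], 5 at A[3]=B[8], 3 at A[7]=B[11], 3 at A[8]=B[13], 6 at A[11]=B[14], 5 at A[12]=B[15] — 7 values in the same relative order in both. dp[12][15] = 7 confirms this is the maximum.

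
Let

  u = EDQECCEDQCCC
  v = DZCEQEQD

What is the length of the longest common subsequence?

Let dp[i][j] be the LCS length of the first i characters of u and the first j characters of v. dp[i][j] = dp[i-1][j-1]+1 when the i-th and j-th characters match, else max(dp[i-1][j], dp[i][j-1]).
    ·  D  Z  C  E  Q  E  Q  D
 ·  0  0  0  0  0  0  0  0  0
 E  0  0  0  0  1  1  1  1  1
 D  0  1  1  1  1  1  1  1  2
 Q  0  1  1  1  1  2  2  2  2
 E  0  1  1  1  2  2  3  3  3
 C  0  1  1  2  2  2  3  3  3
 C  0  1  1  2  2  2  3  3  3
 E  0  1  1  2  3  3  3  3  3
 D  0  1  1  2  3  3  3  3  4
 Q  0  1  1  2  3  4  4  4  4
 C  0  1  1  2  3  4  4  4  4
 C  0  1  1  2  3  4  4  4  4
 C  0  1  1  2  3  4  4  4  4
dp[12][8] = 4. One LCS (by backtracking along matches): EQED.

4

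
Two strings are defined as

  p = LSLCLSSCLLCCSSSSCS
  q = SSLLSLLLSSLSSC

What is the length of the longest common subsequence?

Match S at p[2]=q[2] → L at p[3]=q[3] → L at p[5]=q[4] → S at p[6]=q[5] → L at p[9]=q[7] → L at p[10]=q[8] → S at p[13]=q[9] → S at p[14]=q[10] → S at p[15]=q[12] → S at p[16]=q[13] → C at p[17]=q[14] — 11 characters in the same relative order in both, and the DP table's final entry dp[18][14] is also 11, so no common subsequence is longer.

11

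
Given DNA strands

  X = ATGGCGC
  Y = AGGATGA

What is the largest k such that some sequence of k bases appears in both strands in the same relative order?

4

Let dp[i][j] be the LCS length of the first i bases of X and the first j bases of Y. dp[i][j] = dp[i-1][j-1]+1 when the i-th and j-th bases match, else max(dp[i-1][j], dp[i][j-1]).
    ·  A  G  G  A  T  G  A
 ·  0  0  0  0  0  0  0  0
 A  0  1  1  1  1  1  1  1
 T  0  1  1  1  1  2  2  2
 G  0  1  2  2  2  2  3  3
 G  0  1  2  3  3  3  3  3
 C  0  1  2  3  3  3  3  3
 G  0  1  2  3  3  3  4  4
 C  0  1  2  3  3  3  4  4
dp[7][7] = 4. One LCS (by backtracking along matches): AGGG.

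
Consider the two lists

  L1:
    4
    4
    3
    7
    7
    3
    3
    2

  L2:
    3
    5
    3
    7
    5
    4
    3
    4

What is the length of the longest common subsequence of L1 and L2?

Let dp[i][j] be the LCS length of the first i values of L1 and the first j values of L2. dp[i][j] = dp[i-1][j-1]+1 when the i-th and j-th values match, else max(dp[i-1][j], dp[i][j-1]).
    ·  3  5  3  7  5  4  3  4
 ·  0  0  0  0  0  0  0  0  0
 4  0  0  0  0  0  0  1  1  1
 4  0  0  0  0  0  0  1  1  2
 3  0  1  1  1  1  1  1  2  2
 7  0  1  1  1  2  2  2  2  2
 7  0  1  1  1  2  2  2  2  2
 3  0  1  1  2  2  2  2  3  3
 3  0  1  1  2  2  2  2  3  3
 2  0  1  1  2  2  2  2  3  3
dp[8][8] = 3. One LCS (by backtracking along matches): 3, 7, 3.

3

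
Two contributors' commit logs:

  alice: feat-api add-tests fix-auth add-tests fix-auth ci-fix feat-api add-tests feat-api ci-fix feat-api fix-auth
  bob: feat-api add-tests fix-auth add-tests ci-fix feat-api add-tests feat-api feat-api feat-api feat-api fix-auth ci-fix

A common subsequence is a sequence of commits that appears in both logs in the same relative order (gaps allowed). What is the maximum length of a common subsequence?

One common subsequence of length 10: feat-api [1,1], add-tests [2,2], fix-auth [3,3], add-tests [4,4], ci-fix [6,5], feat-api [7,6], add-tests [8,7], feat-api [9,10], feat-api [11,11], fix-auth [12,12]. The LCS DP gives dp[12][13] = 10, so this is optimal.

10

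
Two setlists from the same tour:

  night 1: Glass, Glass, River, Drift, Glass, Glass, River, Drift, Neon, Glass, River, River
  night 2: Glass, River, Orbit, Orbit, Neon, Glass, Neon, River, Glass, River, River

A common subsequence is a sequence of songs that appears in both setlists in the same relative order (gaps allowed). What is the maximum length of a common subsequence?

7

Match Glass [2,1], River [3,2], Glass [5,6], River [7,8], Glass [10,9], River [11,10], River [12,11] — 7 songs in the same relative order in both, and the DP table's final entry dp[12][11] is also 7, so no common subsequence is longer.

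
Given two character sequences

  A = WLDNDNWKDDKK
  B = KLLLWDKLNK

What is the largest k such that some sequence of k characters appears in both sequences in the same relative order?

5

Let dp[i][j] be the LCS length of the first i characters of A and the first j characters of B. dp[i][j] = dp[i-1][j-1]+1 when the i-th and j-th characters match, else max(dp[i-1][j], dp[i][j-1]).
    ·  K  L  L  L  W  D  K  L  N  K
 ·  0  0  0  0  0  0  0  0  0  0  0
 W  0  0  0  0  0  1  1  1  1  1  1
 L  0  0  1  1  1  1  1  1  2  2  2
 D  0  0  1  1  1  1  2  2  2  2  2
 N  0  0  1  1  1  1  2  2  2  3  3
 D  0  0  1  1  1  1  2  2  2  3  3
 N  0  0  1  1  1  1  2  2  2  3  3
 W  0  0  1  1  1  2  2  2  2  3  3
 K  0  1  1  1  1  2  2  3  3  3  4
 D  0  1  1  1  1  2  3  3  3  3  4
 D  0  1  1  1  1  2  3  3  3  3  4
 K  0  1  1  1  1  2  3  4  4  4  4
 K  0  1  1  1  1  2  3  4  4  4  5
dp[12][10] = 5. One LCS (by backtracking along matches): LWDKK.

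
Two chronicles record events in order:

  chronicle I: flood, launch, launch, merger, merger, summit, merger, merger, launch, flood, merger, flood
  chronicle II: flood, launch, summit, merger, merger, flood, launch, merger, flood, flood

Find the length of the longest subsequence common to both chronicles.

Match flood (chronicle I #1, chronicle II #1), launch (chronicle I #3, chronicle II #2), summit (chronicle I #6, chronicle II #3), merger (chronicle I #7, chronicle II #4), merger (chronicle I #8, chronicle II #5), launch (chronicle I #9, chronicle II #7), flood (chronicle I #10, chronicle II #9), flood (chronicle I #12, chronicle II #10) — 8 events in the same relative order in both. The LCS DP gives dp[12][10] = 8, so this is optimal.

8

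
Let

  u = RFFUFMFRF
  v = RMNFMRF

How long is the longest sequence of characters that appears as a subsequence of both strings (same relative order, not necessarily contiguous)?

One common subsequence of length 5: R (u #1, v #1); then F (u #5, v #4); then M (u #6, v #5); then R (u #8, v #6); then F (u #9, v #7). dp[9][7] = 5 confirms this is the maximum.

5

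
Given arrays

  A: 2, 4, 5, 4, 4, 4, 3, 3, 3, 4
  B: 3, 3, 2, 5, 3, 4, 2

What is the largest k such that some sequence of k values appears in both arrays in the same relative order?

Let dp[i][j] be the LCS length of the first i values of A and the first j values of B. dp[i][j] = dp[i-1][j-1]+1 when the i-th and j-th values match, else max(dp[i-1][j], dp[i][j-1]).
    ·  3  3  2  5  3  4  2
 ·  0  0  0  0  0  0  0  0
 2  0  0  0  1  1  1  1  1
 4  0  0  0  1  1  1  2  2
 5  0  0  0  1  2  2  2  2
 4  0  0  0  1  2  2  3  3
 4  0  0  0  1  2  2  3  3
 4  0  0  0  1  2  2  3  3
 3  0  1  1  1  2  3  3  3
 3  0  1  2  2  2  3  3  3
 3  0  1  2  2  2  3  3  3
 4  0  1  2  2  2  3  4  4
dp[10][7] = 4. One LCS (by backtracking along matches): 2, 5, 3, 4.

4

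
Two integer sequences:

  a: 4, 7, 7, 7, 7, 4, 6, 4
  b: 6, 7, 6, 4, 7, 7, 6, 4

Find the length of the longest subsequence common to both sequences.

Pick 4 at a[1]=b[4]; then 7 at a[4]=b[5]; then 7 at a[5]=b[6]; then 6 at a[7]=b[7]; then 4 at a[8]=b[8]; all 5 values appear in both, in order. The LCS DP gives dp[8][8] = 5, so this is optimal.

5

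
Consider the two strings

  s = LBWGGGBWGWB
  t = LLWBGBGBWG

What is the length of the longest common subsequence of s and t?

Let dp[i][j] be the LCS length of the first i characters of s and the first j characters of t. dp[i][j] = dp[i-1][j-1]+1 when the i-th and j-th characters match, else max(dp[i-1][j], dp[i][j-1]).
    ·  L  L  W  B  G  B  G  B  W  G
 ·  0  0  0  0  0  0  0  0  0  0  0
 L  0  1  1  1  1  1  1  1  1  1  1
 B  0  1  1  1  2  2  2  2  2  2  2
 W  0  1  1  2  2  2  2  2  2  3  3
 G  0  1  1  2  2  3  3  3  3  3  4
 G  0  1  1  2  2  3  3  4  4  4  4
 G  0  1  1  2  2  3  3  4  4  4  5
 B  0  1  1  2  3  3  4  4  5  5  5
 W  0  1  1  2  3  3  4  4  5  6  6
 G  0  1  1  2  3  4  4  5  5  6  7
 W  0  1  1  2  3  4  4  5  5  6  7
 B  0  1  1  2  3  4  5  5  6  6  7
dp[11][10] = 7. One LCS (by backtracking along matches): LBGGBWG.

7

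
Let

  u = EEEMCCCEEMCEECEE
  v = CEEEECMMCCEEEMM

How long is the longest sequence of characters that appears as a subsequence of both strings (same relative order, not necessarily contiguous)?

9

Pick E (u #1, v #3), E (u #2, v #4), E (u #3, v #5), M (u #4, v #8), C (u #5, v #9), C (u #6, v #10), E (u #8, v #12), E (u #9, v #13), M (u #10, v #15); all 9 characters appear in both, in order. Since dp[16][15] = 9, nothing longer is possible.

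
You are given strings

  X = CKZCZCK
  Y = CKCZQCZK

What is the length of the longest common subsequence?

Let dp[i][j] be the LCS length of the first i characters of X and the first j characters of Y. dp[i][j] = dp[i-1][j-1]+1 when the i-th and j-th characters match, else max(dp[i-1][j], dp[i][j-1]).
    ·  C  K  C  Z  Q  C  Z  K
 ·  0  0  0  0  0  0  0  0  0
 C  0  1  1  1  1  1  1  1  1
 K  0  1  2  2  2  2  2  2  2
 Z  0  1  2  2  3  3  3  3  3
 C  0  1  2  3  3  3  4  4  4
 Z  0  1  2  3  4  4  4  5  5
 C  0  1  2  3  4  4  5  5  5
 K  0  1  2  3  4  4  5  5  6
dp[7][8] = 6. One LCS (by backtracking along matches): CKZCZK.

6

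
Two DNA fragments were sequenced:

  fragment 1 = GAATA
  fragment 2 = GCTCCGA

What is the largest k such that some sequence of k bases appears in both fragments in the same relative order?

One common subsequence of length 3: G [1,1] → T [4,3] → A [5,7]. The LCS DP gives dp[5][7] = 3, so this is optimal.

3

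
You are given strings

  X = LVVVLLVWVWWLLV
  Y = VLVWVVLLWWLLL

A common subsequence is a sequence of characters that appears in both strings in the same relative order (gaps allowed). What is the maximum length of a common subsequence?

One common subsequence of length 10: L [1,2], V [2,3], V [3,5], V [4,6], L [5,7], L [6,8], W [8,9], W [10,10], L [12,12], L [13,13]. Since dp[14][13] = 10, nothing longer is possible.

10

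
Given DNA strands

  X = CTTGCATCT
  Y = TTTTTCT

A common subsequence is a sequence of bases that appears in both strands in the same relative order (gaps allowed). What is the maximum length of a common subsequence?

Match T at X[2]=Y[3], then T at X[3]=Y[4], then T at X[7]=Y[5], then C at X[8]=Y[6], then T at X[9]=Y[7] — 5 bases in the same relative order in both. dp[9][7] = 5 confirms this is the maximum.

5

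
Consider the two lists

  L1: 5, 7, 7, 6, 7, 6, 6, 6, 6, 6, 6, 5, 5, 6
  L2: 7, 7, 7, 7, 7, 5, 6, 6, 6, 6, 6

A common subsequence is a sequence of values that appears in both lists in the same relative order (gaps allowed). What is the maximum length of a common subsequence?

Pick 7 at L1[2]=L2[3] → 7 at L1[3]=L2[4] → 7 at L1[5]=L2[5] → 6 at L1[8]=L2[7] → 6 at L1[9]=L2[8] → 6 at L1[10]=L2[9] → 6 at L1[11]=L2[10] → 6 at L1[14]=L2[11]; all 8 values appear in both, in order. Since dp[14][11] = 8, nothing longer is possible.

8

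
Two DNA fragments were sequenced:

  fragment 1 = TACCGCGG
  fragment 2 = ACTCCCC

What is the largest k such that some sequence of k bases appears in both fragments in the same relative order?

4

Let dp[i][j] be the LCS length of the first i bases of fragment 1 and the first j bases of fragment 2. dp[i][j] = dp[i-1][j-1]+1 when the i-th and j-th bases match, else max(dp[i-1][j], dp[i][j-1]).
    ·  A  C  T  C  C  C  C
 ·  0  0  0  0  0  0  0  0
 T  0  0  0  1  1  1  1  1
 A  0  1  1  1  1  1  1  1
 C  0  1  2  2  2  2  2  2
 C  0  1  2  2  3  3  3  3
 G  0  1  2  2  3  3  3  3
 C  0  1  2  2  3  4  4  4
 G  0  1  2  2  3  4  4  4
 G  0  1  2  2  3  4  4  4
dp[8][7] = 4. One LCS (by backtracking along matches): TCCC.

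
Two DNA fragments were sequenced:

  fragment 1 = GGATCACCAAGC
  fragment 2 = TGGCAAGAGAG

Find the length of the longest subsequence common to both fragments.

7

One common subsequence of length 7: G [1,2] → G [2,3] → A [3,5] → A [6,6] → A [9,8] → A [10,10] → G [11,11]. dp[12][11] = 7 confirms this is the maximum.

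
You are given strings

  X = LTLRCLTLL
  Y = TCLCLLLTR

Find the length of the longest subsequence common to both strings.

6

Pick T at X[2]=Y[1], L at X[3]=Y[3], C at X[5]=Y[4], L at X[6]=Y[5], L at X[8]=Y[6], L at X[9]=Y[7]; all 6 characters appear in both, in order. Since dp[9][9] = 6, nothing longer is possible.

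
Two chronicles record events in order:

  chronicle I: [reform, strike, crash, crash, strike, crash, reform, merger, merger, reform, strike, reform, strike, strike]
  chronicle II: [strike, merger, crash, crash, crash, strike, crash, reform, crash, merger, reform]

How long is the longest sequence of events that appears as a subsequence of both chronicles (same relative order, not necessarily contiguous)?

8

Taking strike (chronicle I #2, chronicle II #1); then crash (chronicle I #3, chronicle II #4); then crash (chronicle I #4, chronicle II #5); then strike (chronicle I #5, chronicle II #6); then crash (chronicle I #6, chronicle II #7); then reform (chronicle I #7, chronicle II #8); then merger (chronicle I #9, chronicle II #10); then reform (chronicle I #12, chronicle II #11) gives a common subsequence of length 8, and the DP table's final entry dp[14][11] is also 8, so no common subsequence is longer.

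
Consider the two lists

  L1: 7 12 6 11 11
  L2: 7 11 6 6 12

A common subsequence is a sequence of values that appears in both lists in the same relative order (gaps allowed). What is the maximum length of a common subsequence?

2

Let dp[i][j] be the LCS length of the first i values of L1 and the first j values of L2. dp[i][j] = dp[i-1][j-1]+1 when the i-th and j-th values match, else max(dp[i-1][j], dp[i][j-1]).
    ·  7 11  6  6 12
 ·  0  0  0  0  0  0
 7  0  1  1  1  1  1
12  0  1  1  1  1  2
 6  0  1  1  2  2  2
11  0  1  2  2  2  2
11  0  1  2  2  2  2
dp[5][5] = 2. One LCS (by backtracking along matches): 7, 12.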